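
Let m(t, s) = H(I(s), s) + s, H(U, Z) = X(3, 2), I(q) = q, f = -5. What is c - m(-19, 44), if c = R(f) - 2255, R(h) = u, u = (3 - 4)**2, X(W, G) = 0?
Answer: -2298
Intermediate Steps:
H(U, Z) = 0
m(t, s) = s (m(t, s) = 0 + s = s)
u = 1 (u = (-1)**2 = 1)
R(h) = 1
c = -2254 (c = 1 - 2255 = -2254)
c - m(-19, 44) = -2254 - 1*44 = -2254 - 44 = -2298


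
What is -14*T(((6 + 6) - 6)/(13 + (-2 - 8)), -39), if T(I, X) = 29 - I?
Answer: -378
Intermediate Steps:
-14*T(((6 + 6) - 6)/(13 + (-2 - 8)), -39) = -14*(29 - ((6 + 6) - 6)/(13 + (-2 - 8))) = -14*(29 - (12 - 6)/(13 - 10)) = -14*(29 - 6/3) = -14*(29 - 1*2) = -14*(29 - 2) = -14*27 = -378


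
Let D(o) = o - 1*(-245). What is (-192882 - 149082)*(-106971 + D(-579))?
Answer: 36694447020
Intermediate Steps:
D(o) = 245 + o (D(o) = o + 245 = 245 + o)
(-192882 - 149082)*(-106971 + D(-579)) = (-192882 - 149082)*(-106971 + (245 - 579)) = -341964*(-106971 - 334) = -341964*(-107305) = 36694447020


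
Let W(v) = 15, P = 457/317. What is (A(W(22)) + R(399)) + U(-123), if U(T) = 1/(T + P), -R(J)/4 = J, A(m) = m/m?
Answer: -61462047/38534 ≈ -1595.0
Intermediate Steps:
P = 457/317 (P = 457*(1/317) = 457/317 ≈ 1.4416)
A(m) = 1
R(J) = -4*J
U(T) = 1/(457/317 + T) (U(T) = 1/(T + 457/317) = 1/(457/317 + T))
(A(W(22)) + R(399)) + U(-123) = (1 - 4*399) + 317/(457 + 317*(-123)) = (1 - 1596) + 317/(457 - 38991) = -1595 + 317/(-38534) = -1595 + 317*(-1/38534) = -1595 - 317/38534 = -61462047/38534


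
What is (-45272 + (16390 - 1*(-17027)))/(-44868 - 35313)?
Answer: 11855/80181 ≈ 0.14785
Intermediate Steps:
(-45272 + (16390 - 1*(-17027)))/(-44868 - 35313) = (-45272 + (16390 + 17027))/(-80181) = (-45272 + 33417)*(-1/80181) = -11855*(-1/80181) = 11855/80181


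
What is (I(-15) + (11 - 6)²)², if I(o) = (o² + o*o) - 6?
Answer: 219961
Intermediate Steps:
I(o) = -6 + 2*o² (I(o) = (o² + o²) - 6 = 2*o² - 6 = -6 + 2*o²)
(I(-15) + (11 - 6)²)² = ((-6 + 2*(-15)²) + (11 - 6)²)² = ((-6 + 2*225) + 5²)² = ((-6 + 450) + 25)² = (444 + 25)² = 469² = 219961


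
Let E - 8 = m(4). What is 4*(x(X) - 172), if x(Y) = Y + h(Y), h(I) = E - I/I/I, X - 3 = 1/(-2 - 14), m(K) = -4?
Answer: -124383/188 ≈ -661.61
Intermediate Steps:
E = 4 (E = 8 - 4 = 4)
X = 47/16 (X = 3 + 1/(-2 - 14) = 3 + 1/(-16) = 3 - 1/16 = 47/16 ≈ 2.9375)
h(I) = 4 - 1/I (h(I) = 4 - I/I/I = 4 - 1/I)
x(Y) = 4 + Y - 1/Y (x(Y) = Y + (4 - 1/Y) = 4 + Y - 1/Y)
4*(x(X) - 172) = 4*((4 + 47/16 - 1/47/16) - 172) = 4*((4 + 47/16 - 1*16/47) - 172) = 4*((4 + 47/16 - 16/47) - 172) = 4*(4961/752 - 172) = 4*(-124383/752) = -124383/188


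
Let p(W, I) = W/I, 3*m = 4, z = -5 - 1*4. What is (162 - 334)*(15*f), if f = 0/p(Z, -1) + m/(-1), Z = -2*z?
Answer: 3440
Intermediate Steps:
z = -9 (z = -5 - 4 = -9)
Z = 18 (Z = -2*(-9) = 18)
m = 4/3 (m = (⅓)*4 = 4/3 ≈ 1.3333)
f = -4/3 (f = 0/((18/(-1))) + (4/3)/(-1) = 0/((18*(-1))) + (4/3)*(-1) = 0/(-18) - 4/3 = 0*(-1/18) - 4/3 = 0 - 4/3 = -4/3 ≈ -1.3333)
(162 - 334)*(15*f) = (162 - 334)*(15*(-4/3)) = -172*(-20) = 3440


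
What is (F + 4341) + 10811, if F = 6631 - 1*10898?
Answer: 10885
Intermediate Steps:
F = -4267 (F = 6631 - 10898 = -4267)
(F + 4341) + 10811 = (-4267 + 4341) + 10811 = 74 + 10811 = 10885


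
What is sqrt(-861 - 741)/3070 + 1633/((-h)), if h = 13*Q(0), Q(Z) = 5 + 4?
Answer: -1633/117 + 3*I*sqrt(178)/3070 ≈ -13.957 + 0.013037*I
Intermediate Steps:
Q(Z) = 9
h = 117 (h = 13*9 = 117)
sqrt(-861 - 741)/3070 + 1633/((-h)) = sqrt(-861 - 741)/3070 + 1633/((-1*117)) = sqrt(-1602)*(1/3070) + 1633/(-117) = (3*I*sqrt(178))*(1/3070) + 1633*(-1/117) = 3*I*sqrt(178)/3070 - 1633/117 = -1633/117 + 3*I*sqrt(178)/3070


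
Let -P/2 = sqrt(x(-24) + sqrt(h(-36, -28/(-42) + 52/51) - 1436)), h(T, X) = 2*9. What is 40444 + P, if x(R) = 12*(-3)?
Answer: 40444 - 2*sqrt(-36 + I*sqrt(1418)) ≈ 40438.0 - 13.274*I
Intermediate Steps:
x(R) = -36
h(T, X) = 18
P = -2*sqrt(-36 + I*sqrt(1418)) (P = -2*sqrt(-36 + sqrt(18 - 1436)) = -2*sqrt(-36 + sqrt(-1418)) = -2*sqrt(-36 + I*sqrt(1418)) ≈ -5.6738 - 13.274*I)
40444 + P = 40444 - 2*sqrt(-36 + I*sqrt(1418))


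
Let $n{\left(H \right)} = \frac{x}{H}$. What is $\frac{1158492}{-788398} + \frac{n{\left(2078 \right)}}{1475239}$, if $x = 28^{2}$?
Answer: $- \frac{887852660569958}{604217710364879} \approx -1.4694$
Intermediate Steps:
$x = 784$
$n{\left(H \right)} = \frac{784}{H}$
$\frac{1158492}{-788398} + \frac{n{\left(2078 \right)}}{1475239} = \frac{1158492}{-788398} + \frac{784 \cdot \frac{1}{2078}}{1475239} = 1158492 \left(- \frac{1}{788398}\right) + 784 \cdot \frac{1}{2078} \cdot \frac{1}{1475239} = - \frac{579246}{394199} + \frac{392}{1039} \cdot \frac{1}{1475239} = - \frac{579246}{394199} + \frac{392}{1532773321} = - \frac{887852660569958}{604217710364879}$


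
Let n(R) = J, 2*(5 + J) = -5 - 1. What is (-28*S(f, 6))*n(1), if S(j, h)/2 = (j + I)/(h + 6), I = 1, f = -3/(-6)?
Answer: 56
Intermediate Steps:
J = -8 (J = -5 + (-5 - 1)/2 = -5 + (½)*(-6) = -5 - 3 = -8)
f = ½ (f = -3*(-⅙) = ½ ≈ 0.50000)
n(R) = -8
S(j, h) = 2*(1 + j)/(6 + h) (S(j, h) = 2*((j + 1)/(h + 6)) = 2*((1 + j)/(6 + h)) = 2*(1 + j)/(6 + h))
(-28*S(f, 6))*n(1) = -56*(1 + ½)/(6 + 6)*(-8) = -56*3/(12*2)*(-8) = -28*¼*(-8) = -7*(-8) = 56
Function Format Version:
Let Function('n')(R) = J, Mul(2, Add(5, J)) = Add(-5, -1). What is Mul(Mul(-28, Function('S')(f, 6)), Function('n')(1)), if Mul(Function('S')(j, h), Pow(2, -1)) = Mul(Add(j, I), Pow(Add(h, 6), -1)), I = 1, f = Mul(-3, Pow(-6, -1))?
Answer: 56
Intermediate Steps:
J = -8 (J = Add(-5, Mul(Rational(1, 2), Add(-5, -1))) = Add(-5, Mul(Rational(1, 2), -6)) = Add(-5, -3) = -8)
f = Rational(1, 2) (f = Mul(-3, Rational(-1, 6)) = Rational(1, 2) ≈ 0.50000)
Function('n')(R) = -8
Function('S')(j, h) = Mul(2, Pow(Add(6, h), -1), Add(1, j)) (Function('S')(j, h) = Mul(2, Mul(Add(j, 1), Pow(Add(h, 6), -1))) = Mul(2, Mul(Add(1, j), Pow(Add(6, h), -1))) = Mul(2, Mul(Pow(Add(6, h), -1), Add(1, j))) = Mul(2, Pow(Add(6, h), -1), Add(1, j)))
Mul(Mul(-28, Function('S')(f, 6)), Function('n')(1)) = Mul(Mul(-28, Mul(2, Pow(Add(6, 6), -1), Add(1, Rational(1, 2)))), -8) = Mul(Mul(-28, Mul(2, Pow(12, -1), Rational(3, 2))), -8) = Mul(Mul(-28, Mul(2, Rational(1, 12), Rational(3, 2))), -8) = Mul(Mul(-28, Rational(1, 4)), -8) = Mul(-7, -8) = 56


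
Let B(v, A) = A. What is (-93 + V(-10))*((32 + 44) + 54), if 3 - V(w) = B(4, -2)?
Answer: -11440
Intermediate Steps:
V(w) = 5 (V(w) = 3 - 1*(-2) = 3 + 2 = 5)
(-93 + V(-10))*((32 + 44) + 54) = (-93 + 5)*((32 + 44) + 54) = -88*(76 + 54) = -88*130 = -11440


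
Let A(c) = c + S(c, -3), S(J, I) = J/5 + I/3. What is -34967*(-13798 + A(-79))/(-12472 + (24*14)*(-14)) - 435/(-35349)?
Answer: -28622338235909/1011924040 ≈ -28285.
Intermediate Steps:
S(J, I) = I/3 + J/5 (S(J, I) = J*(⅕) + I*(⅓) = J/5 + I/3 = I/3 + J/5)
A(c) = -1 + 6*c/5 (A(c) = c + ((⅓)*(-3) + c/5) = c + (-1 + c/5) = -1 + 6*c/5)
-34967*(-13798 + A(-79))/(-12472 + (24*14)*(-14)) - 435/(-35349) = -34967*(-13798 + (-1 + (6/5)*(-79)))/(-12472 + (24*14)*(-14)) - 435/(-35349) = -34967*(-13798 + (-1 - 474/5))/(-12472 + 336*(-14)) - 435*(-1/35349) = -34967*(-13798 - 479/5)/(-12472 - 4704) + 145/11783 = -34967/((-17176/(-69469/5))) + 145/11783 = -34967/((-17176*(-5/69469))) + 145/11783 = -34967/85880/69469 + 145/11783 = -34967*69469/85880 + 145/11783 = -2429122523/85880 + 145/11783 = -28622338235909/1011924040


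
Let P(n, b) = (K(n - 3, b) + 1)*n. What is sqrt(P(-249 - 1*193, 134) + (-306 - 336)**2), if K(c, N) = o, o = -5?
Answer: 2*sqrt(103483) ≈ 643.38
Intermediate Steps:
K(c, N) = -5
P(n, b) = -4*n (P(n, b) = (-5 + 1)*n = -4*n)
sqrt(P(-249 - 1*193, 134) + (-306 - 336)**2) = sqrt(-4*(-249 - 1*193) + (-306 - 336)**2) = sqrt(-4*(-249 - 193) + (-642)**2) = sqrt(-4*(-442) + 412164) = sqrt(1768 + 412164) = sqrt(413932) = 2*sqrt(103483)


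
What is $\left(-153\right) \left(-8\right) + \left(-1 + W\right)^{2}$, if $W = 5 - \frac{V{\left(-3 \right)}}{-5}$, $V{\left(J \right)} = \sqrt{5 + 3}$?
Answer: $\frac{31008}{25} + \frac{16 \sqrt{2}}{5} \approx 1244.8$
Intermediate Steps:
$V{\left(J \right)} = 2 \sqrt{2}$ ($V{\left(J \right)} = \sqrt{8} = 2 \sqrt{2}$)
$W = 5 + \frac{2 \sqrt{2}}{5}$ ($W = 5 - \frac{2 \sqrt{2}}{-5} = 5 - 2 \sqrt{2} \left(- \frac{1}{5}\right) = 5 - - \frac{2 \sqrt{2}}{5} = 5 + \frac{2 \sqrt{2}}{5} \approx 5.5657$)
$\left(-153\right) \left(-8\right) + \left(-1 + W\right)^{2} = \left(-153\right) \left(-8\right) + \left(-1 + \left(5 + \frac{2 \sqrt{2}}{5}\right)\right)^{2} = 1224 + \left(4 + \frac{2 \sqrt{2}}{5}\right)^{2}$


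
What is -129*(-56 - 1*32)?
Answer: 11352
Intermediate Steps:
-129*(-56 - 1*32) = -129*(-56 - 32) = -129*(-88) = 11352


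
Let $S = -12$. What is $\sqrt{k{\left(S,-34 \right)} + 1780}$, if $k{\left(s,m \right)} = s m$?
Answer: $2 \sqrt{547} \approx 46.776$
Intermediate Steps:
$k{\left(s,m \right)} = m s$
$\sqrt{k{\left(S,-34 \right)} + 1780} = \sqrt{\left(-34\right) \left(-12\right) + 1780} = \sqrt{408 + 1780} = \sqrt{2188} = 2 \sqrt{547}$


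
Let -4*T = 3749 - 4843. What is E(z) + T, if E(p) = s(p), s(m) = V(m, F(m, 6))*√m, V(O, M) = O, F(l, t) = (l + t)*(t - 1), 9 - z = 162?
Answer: 547/2 - 459*I*√17 ≈ 273.5 - 1892.5*I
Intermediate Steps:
z = -153 (z = 9 - 1*162 = 9 - 162 = -153)
T = 547/2 (T = -(3749 - 4843)/4 = -¼*(-1094) = 547/2 ≈ 273.50)
F(l, t) = (-1 + t)*(l + t) (F(l, t) = (l + t)*(-1 + t) = (-1 + t)*(l + t))
s(m) = m^(3/2) (s(m) = m*√m = m^(3/2))
E(p) = p^(3/2)
E(z) + T = (-153)^(3/2) + 547/2 = -459*I*√17 + 547/2 = 547/2 - 459*I*√17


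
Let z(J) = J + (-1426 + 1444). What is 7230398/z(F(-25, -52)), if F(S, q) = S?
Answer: -1032914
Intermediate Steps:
z(J) = 18 + J (z(J) = J + 18 = 18 + J)
7230398/z(F(-25, -52)) = 7230398/(18 - 25) = 7230398/(-7) = 7230398*(-⅐) = -1032914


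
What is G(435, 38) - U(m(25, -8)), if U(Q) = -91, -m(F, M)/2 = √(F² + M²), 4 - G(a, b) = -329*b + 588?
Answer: 12009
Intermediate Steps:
G(a, b) = -584 + 329*b (G(a, b) = 4 - (-329*b + 588) = 4 - (588 - 329*b) = 4 + (-588 + 329*b) = -584 + 329*b)
m(F, M) = -2*√(F² + M²)
G(435, 38) - U(m(25, -8)) = (-584 + 329*38) - 1*(-91) = (-584 + 12502) + 91 = 11918 + 91 = 12009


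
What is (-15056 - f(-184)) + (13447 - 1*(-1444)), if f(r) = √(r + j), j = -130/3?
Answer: -165 - I*√2046/3 ≈ -165.0 - 15.078*I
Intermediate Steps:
j = -130/3 (j = -130*⅓ = -130/3 ≈ -43.333)
f(r) = √(-130/3 + r) (f(r) = √(r - 130/3) = √(-130/3 + r))
(-15056 - f(-184)) + (13447 - 1*(-1444)) = (-15056 - √(-390 + 9*(-184))/3) + (13447 - 1*(-1444)) = (-15056 - √(-390 - 1656)/3) + (13447 + 1444) = (-15056 - √(-2046)/3) + 14891 = (-15056 - I*√2046/3) + 14891 = -165 - I*√2046/3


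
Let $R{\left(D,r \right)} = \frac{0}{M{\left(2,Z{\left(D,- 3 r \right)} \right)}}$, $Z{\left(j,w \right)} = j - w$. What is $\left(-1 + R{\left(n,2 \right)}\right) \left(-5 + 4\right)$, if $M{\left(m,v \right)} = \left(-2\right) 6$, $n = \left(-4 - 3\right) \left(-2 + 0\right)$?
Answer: $1$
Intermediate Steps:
$n = 14$ ($n = \left(-7\right) \left(-2\right) = 14$)
$M{\left(m,v \right)} = -12$
$R{\left(D,r \right)} = 0$ ($R{\left(D,r \right)} = \frac{0}{-12} = 0 \left(- \frac{1}{12}\right) = 0$)
$\left(-1 + R{\left(n,2 \right)}\right) \left(-5 + 4\right) = \left(-1 + 0\right) \left(-5 + 4\right) = \left(-1\right) \left(-1\right) = 1$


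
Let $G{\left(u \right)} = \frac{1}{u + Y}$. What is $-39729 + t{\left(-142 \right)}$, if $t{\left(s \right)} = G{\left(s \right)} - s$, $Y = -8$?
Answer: $- \frac{5938051}{150} \approx -39587.0$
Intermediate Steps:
$G{\left(u \right)} = \frac{1}{-8 + u}$ ($G{\left(u \right)} = \frac{1}{u - 8} = \frac{1}{-8 + u}$)
$t{\left(s \right)} = \frac{1}{-8 + s} - s$
$-39729 + t{\left(-142 \right)} = -39729 + \frac{1 - - 142 \left(-8 - 142\right)}{-8 - 142} = -39729 + \frac{1 - \left(-142\right) \left(-150\right)}{-150} = -39729 - \frac{1 - 21300}{150} = -39729 - - \frac{21299}{150} = -39729 + \frac{21299}{150} = - \frac{5938051}{150}$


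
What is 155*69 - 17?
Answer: 10678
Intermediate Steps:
155*69 - 17 = 10695 - 17 = 10678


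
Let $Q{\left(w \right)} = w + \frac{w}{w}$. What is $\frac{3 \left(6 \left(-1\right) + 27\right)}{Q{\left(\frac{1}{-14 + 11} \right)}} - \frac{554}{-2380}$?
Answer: $\frac{56366}{595} \approx 94.733$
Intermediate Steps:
$Q{\left(w \right)} = 1 + w$ ($Q{\left(w \right)} = w + 1 = 1 + w$)
$\frac{3 \left(6 \left(-1\right) + 27\right)}{Q{\left(\frac{1}{-14 + 11} \right)}} - \frac{554}{-2380} = \frac{3 \left(6 \left(-1\right) + 27\right)}{1 + \frac{1}{-14 + 11}} - \frac{554}{-2380} = \frac{3 \left(-6 + 27\right)}{1 + \frac{1}{-3}} - - \frac{277}{1190} = \frac{3 \cdot 21}{1 - \frac{1}{3}} + \frac{277}{1190} = \frac{63}{\frac{2}{3}} + \frac{277}{1190} = 63 \cdot \frac{3}{2} + \frac{277}{1190} = \frac{189}{2} + \frac{277}{1190} = \frac{56366}{595}$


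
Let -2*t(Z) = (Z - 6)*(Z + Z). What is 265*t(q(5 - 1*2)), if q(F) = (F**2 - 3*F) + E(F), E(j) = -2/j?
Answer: -10600/9 ≈ -1177.8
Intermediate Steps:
q(F) = F**2 - 3*F - 2/F (q(F) = (F**2 - 3*F) - 2/F = F**2 - 3*F - 2/F)
t(Z) = -Z*(-6 + Z) (t(Z) = -(Z - 6)*(Z + Z)/2 = -(-6 + Z)*2*Z/2 = -Z*(-6 + Z))
265*t(q(5 - 1*2)) = 265*(((-2 + (5 - 1*2)**2*(-3 + (5 - 1*2)))/(5 - 1*2))*(6 - (-2 + (5 - 1*2)**2*(-3 + (5 - 1*2)))/(5 - 1*2))) = 265*(((-2 + (5 - 2)**2*(-3 + (5 - 2)))/(5 - 2))*(6 - (-2 + (5 - 2)**2*(-3 + (5 - 2)))/(5 - 2))) = 265*(((-2 + 3**2*(-3 + 3))/3)*(6 - (-2 + 3**2*(-3 + 3))/3)) = 265*(((-2 + 9*0)/3)*(6 - (-2 + 9*0)/3)) = 265*(((-2 + 0)/3)*(6 - (-2 + 0)/3)) = 265*(((1/3)*(-2))*(6 - (-2)/3)) = 265*(-2*(6 - 1*(-2/3))/3) = 265*(-2*(6 + 2/3)/3) = 265*(-2/3*20/3) = 265*(-40/9) = -10600/9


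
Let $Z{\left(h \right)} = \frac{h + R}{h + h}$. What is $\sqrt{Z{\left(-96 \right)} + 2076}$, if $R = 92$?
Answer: $\frac{\sqrt{298947}}{12} \approx 45.563$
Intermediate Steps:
$Z{\left(h \right)} = \frac{92 + h}{2 h}$ ($Z{\left(h \right)} = \frac{h + 92}{h + h} = \frac{92 + h}{2 h}$)
$\sqrt{Z{\left(-96 \right)} + 2076} = \sqrt{\frac{92 - 96}{2 \left(-96\right)} + 2076} = \sqrt{\frac{1}{2} \left(- \frac{1}{96}\right) \left(-4\right) + 2076} = \sqrt{\frac{1}{48} + 2076} = \sqrt{\frac{99649}{48}} = \frac{\sqrt{298947}}{12}$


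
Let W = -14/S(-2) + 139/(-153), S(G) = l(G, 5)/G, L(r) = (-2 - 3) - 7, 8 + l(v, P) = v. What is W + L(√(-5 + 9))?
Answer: -12017/765 ≈ -15.708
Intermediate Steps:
l(v, P) = -8 + v
L(r) = -12 (L(r) = -5 - 7 = -12)
S(G) = (-8 + G)/G
W = -2837/765 (W = -14*(-2/(-8 - 2)) + 139/(-153) = -14/((-½*(-10))) + 139*(-1/153) = -14/5 - 139/153 = -2837/765 ≈ -3.7085)
W + L(√(-5 + 9)) = -2837/765 - 12 = -12017/765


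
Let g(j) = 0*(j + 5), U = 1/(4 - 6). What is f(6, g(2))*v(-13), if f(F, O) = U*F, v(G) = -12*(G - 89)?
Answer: -3672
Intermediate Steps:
U = -½ (U = 1/(-2) = -½ ≈ -0.50000)
g(j) = 0 (g(j) = 0*(5 + j) = 0)
v(G) = 1068 - 12*G (v(G) = -12*(-89 + G) = 1068 - 12*G)
f(F, O) = -F/2
f(6, g(2))*v(-13) = (-½*6)*(1068 - 12*(-13)) = -3*(1068 + 156) = -3*1224 = -3672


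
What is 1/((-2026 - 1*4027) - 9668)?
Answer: -1/15721 ≈ -6.3609e-5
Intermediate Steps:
1/((-2026 - 1*4027) - 9668) = 1/((-2026 - 4027) - 9668) = 1/(-6053 - 9668) = 1/(-15721) = -1/15721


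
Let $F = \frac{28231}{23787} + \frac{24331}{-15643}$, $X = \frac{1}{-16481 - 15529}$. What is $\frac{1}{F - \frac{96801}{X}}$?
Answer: $\frac{372100041}{1152989190626456446} \approx 3.2273 \cdot 10^{-10}$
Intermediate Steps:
$X = - \frac{1}{32010}$ ($X = \frac{1}{-32010} = - \frac{1}{32010} \approx -3.124 \cdot 10^{-5}$)
$F = - \frac{137143964}{372100041}$ ($F = 28231 \cdot \frac{1}{23787} + 24331 \left(- \frac{1}{15643}\right) = \frac{28231}{23787} - \frac{24331}{15643} = - \frac{137143964}{372100041} \approx -0.36857$)
$\frac{1}{F - \frac{96801}{X}} = \frac{1}{- \frac{137143964}{372100041} - \frac{96801}{- \frac{1}{32010}}} = \frac{1}{- \frac{137143964}{372100041} - -3098600010} = \frac{1}{- \frac{137143964}{372100041} + 3098600010} = \frac{1}{\frac{1152989190626456446}{372100041}} = \frac{372100041}{1152989190626456446}$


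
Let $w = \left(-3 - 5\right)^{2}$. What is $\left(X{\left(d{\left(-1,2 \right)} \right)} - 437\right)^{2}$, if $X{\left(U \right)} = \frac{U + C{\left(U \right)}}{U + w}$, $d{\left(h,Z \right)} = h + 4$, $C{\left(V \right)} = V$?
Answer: $\frac{856908529}{4489} \approx 1.9089 \cdot 10^{5}$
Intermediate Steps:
$d{\left(h,Z \right)} = 4 + h$
$w = 64$ ($w = \left(-8\right)^{2} = 64$)
$X{\left(U \right)} = \frac{2 U}{64 + U}$ ($X{\left(U \right)} = \frac{U + U}{U + 64} = \frac{2 U}{64 + U}$)
$\left(X{\left(d{\left(-1,2 \right)} \right)} - 437\right)^{2} = \left(\frac{2 \left(4 - 1\right)}{64 + \left(4 - 1\right)} - 437\right)^{2} = \left(2 \cdot 3 \frac{1}{64 + 3} - 437\right)^{2} = \left(2 \cdot 3 \cdot \frac{1}{67} - 437\right)^{2} = \left(\frac{6}{67} - 437\right)^{2} = \left(- \frac{29273}{67}\right)^{2} = \frac{856908529}{4489}$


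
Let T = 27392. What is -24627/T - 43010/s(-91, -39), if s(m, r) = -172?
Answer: 293473519/1177856 ≈ 249.16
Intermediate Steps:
-24627/T - 43010/s(-91, -39) = -24627/27392 - 43010/(-172) = -24627*1/27392 - 43010*(-1/172) = -24627/27392 + 21505/86 = 293473519/1177856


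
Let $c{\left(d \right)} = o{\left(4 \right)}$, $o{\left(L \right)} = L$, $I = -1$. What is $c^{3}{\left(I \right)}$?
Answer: $64$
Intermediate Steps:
$c{\left(d \right)} = 4$
$c^{3}{\left(I \right)} = 4^{3} = 64$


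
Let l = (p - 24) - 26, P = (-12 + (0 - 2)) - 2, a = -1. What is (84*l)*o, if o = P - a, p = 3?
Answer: 59220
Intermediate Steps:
P = -16 (P = (-12 - 2) - 2 = -14 - 2 = -16)
o = -15 (o = -16 - 1*(-1) = -16 + 1 = -15)
l = -47 (l = (3 - 24) - 26 = -21 - 26 = -47)
(84*l)*o = (84*(-47))*(-15) = -3948*(-15) = 59220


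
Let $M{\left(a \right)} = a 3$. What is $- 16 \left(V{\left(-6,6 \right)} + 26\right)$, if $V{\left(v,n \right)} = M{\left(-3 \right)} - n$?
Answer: $-176$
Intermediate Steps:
$M{\left(a \right)} = 3 a$
$V{\left(v,n \right)} = -9 - n$ ($V{\left(v,n \right)} = 3 \left(-3\right) - n = -9 - n$)
$- 16 \left(V{\left(-6,6 \right)} + 26\right) = - 16 \left(\left(-9 - 6\right) + 26\right) = - 16 \left(-15 + 26\right) = \left(-16\right) 11 = -176$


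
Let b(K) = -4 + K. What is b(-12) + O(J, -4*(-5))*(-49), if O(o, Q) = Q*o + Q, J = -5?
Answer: 3904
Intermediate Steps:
O(o, Q) = Q + Q*o
b(-12) + O(J, -4*(-5))*(-49) = (-4 - 12) + ((-4*(-5))*(1 - 5))*(-49) = -16 + (20*(-4))*(-49) = -16 - 80*(-49) = -16 + 3920 = 3904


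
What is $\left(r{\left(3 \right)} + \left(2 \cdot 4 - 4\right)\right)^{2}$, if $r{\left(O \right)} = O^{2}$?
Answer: $169$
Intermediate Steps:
$\left(r{\left(3 \right)} + \left(2 \cdot 4 - 4\right)\right)^{2} = \left(3^{2} + \left(2 \cdot 4 - 4\right)\right)^{2} = \left(9 + \left(8 - 4\right)\right)^{2} = \left(9 + 4\right)^{2} = 13^{2} = 169$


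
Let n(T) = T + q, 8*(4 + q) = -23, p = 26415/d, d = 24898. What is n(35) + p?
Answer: 2906685/99592 ≈ 29.186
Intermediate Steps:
p = 26415/24898 ≈ 1.0609
q = -55/8 (q = -4 + (⅛)*(-23) = -4 - 23/8 = -55/8 ≈ -6.8750)
n(T) = -55/8 + T (n(T) = T - 55/8 = -55/8 + T)
n(35) + p = (-55/8 + 35) + 26415/24898 = 225/8 + 26415/24898 = 2906685/99592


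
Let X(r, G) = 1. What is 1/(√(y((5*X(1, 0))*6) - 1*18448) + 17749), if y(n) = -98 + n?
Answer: 17749/315045517 - 2*I*√4629/315045517 ≈ 5.6338e-5 - 4.3192e-7*I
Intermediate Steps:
1/(√(y((5*X(1, 0))*6) - 1*18448) + 17749) = 1/(√((-98 + (5*1)*6) - 1*18448) + 17749) = 1/(√((-98 + 5*6) - 18448) + 17749) = 1/(√((-98 + 30) - 18448) + 17749) = 1/(√(-68 - 18448) + 17749) = 1/(√(-18516) + 17749) = 1/(2*I*√4629 + 17749) = 1/(17749 + 2*I*√4629)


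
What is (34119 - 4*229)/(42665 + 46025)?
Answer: 33203/88690 ≈ 0.37437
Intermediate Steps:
(34119 - 4*229)/(42665 + 46025) = (34119 - 916)/88690 = 33203*(1/88690) = 33203/88690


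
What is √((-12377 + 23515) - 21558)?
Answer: 2*I*√2605 ≈ 102.08*I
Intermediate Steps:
√((-12377 + 23515) - 21558) = √(11138 - 21558) = √(-10420) = 2*I*√2605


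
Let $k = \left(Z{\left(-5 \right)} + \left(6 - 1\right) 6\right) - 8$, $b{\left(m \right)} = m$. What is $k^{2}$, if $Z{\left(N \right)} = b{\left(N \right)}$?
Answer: $289$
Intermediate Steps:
$Z{\left(N \right)} = N$
$k = 17$ ($k = \left(-5 + \left(6 - 1\right) 6\right) - 8 = \left(-5 + 5 \cdot 6\right) - 8 = \left(-5 + 30\right) - 8 = 25 - 8 = 17$)
$k^{2} = 17^{2} = 289$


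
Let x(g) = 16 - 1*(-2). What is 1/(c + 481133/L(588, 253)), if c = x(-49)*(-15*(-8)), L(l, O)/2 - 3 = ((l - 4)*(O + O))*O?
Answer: 149525030/322974545933 ≈ 0.00046296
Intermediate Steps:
x(g) = 18 (x(g) = 16 + 2 = 18)
L(l, O) = 6 + 4*O**2*(-4 + l) (L(l, O) = 6 + 2*(((l - 4)*(O + O))*O) = 6 + 2*(((-4 + l)*(2*O))*O) = 6 + 2*((2*O*(-4 + l))*O) = 6 + 2*(2*O**2*(-4 + l)) = 6 + 4*O**2*(-4 + l))
c = 2160 (c = 18*(-15*(-8)) = 18*120 = 2160)
1/(c + 481133/L(588, 253)) = 1/(2160 + 481133/(6 - 16*253**2 + 4*588*253**2)) = 1/(2160 + 481133/(6 - 16*64009 + 4*588*64009)) = 1/(2160 + 481133/(6 - 1024144 + 150549168)) = 1/(2160 + 481133/149525030) = 1/(322974545933/149525030) = 149525030/322974545933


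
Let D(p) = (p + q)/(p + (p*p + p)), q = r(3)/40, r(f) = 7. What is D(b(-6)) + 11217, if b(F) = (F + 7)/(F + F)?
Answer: 1289889/115 ≈ 11216.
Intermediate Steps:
b(F) = (7 + F)/(2*F) (b(F) = (7 + F)/((2*F)) = (7 + F)*(1/(2*F)) = (7 + F)/(2*F))
q = 7/40 ≈ 0.17500
D(p) = (7/40 + p)/(p² + 2*p) (D(p) = (p + 7/40)/(p + (p*p + p)) = (7/40 + p)/(p + (p² + p)) = (7/40 + p)/(p + (p + p²)) = (7/40 + p)/(p² + 2*p))
D(b(-6)) + 11217 = (7/40 + (½)*(7 - 6)/(-6))/((((½)*(7 - 6)/(-6)))*(2 + (½)*(7 - 6)/(-6))) + 11217 = (7/40 + (½)*(-⅙)*1)/((((½)*(-⅙)*1))*(2 + (½)*(-⅙)*1)) + 11217 = (7/40 - 1/12)/((-1/12)*(2 - 1/12)) + 11217 = -12*11/120/23/12 + 11217 = -12*12/23*11/120 + 11217 = -66/115 + 11217 = 1289889/115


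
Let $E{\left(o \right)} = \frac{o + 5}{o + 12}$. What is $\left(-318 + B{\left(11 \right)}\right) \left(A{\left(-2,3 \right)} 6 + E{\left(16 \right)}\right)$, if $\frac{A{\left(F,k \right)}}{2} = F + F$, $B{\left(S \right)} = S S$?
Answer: $\frac{37233}{4} \approx 9308.3$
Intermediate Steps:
$E{\left(o \right)} = \frac{5 + o}{12 + o}$
$B{\left(S \right)} = S^{2}$
$A{\left(F,k \right)} = 4 F$ ($A{\left(F,k \right)} = 2 \left(F + F\right) = 2 \cdot 2 F = 4 F$)
$\left(-318 + B{\left(11 \right)}\right) \left(A{\left(-2,3 \right)} 6 + E{\left(16 \right)}\right) = \left(-318 + 11^{2}\right) \left(4 \left(-2\right) 6 + \frac{5 + 16}{12 + 16}\right) = \left(-318 + 121\right) \left(\left(-8\right) 6 + \frac{1}{28} \cdot 21\right) = - 197 \left(-48 + \frac{1}{28} \cdot 21\right) = - 197 \left(-48 + \frac{3}{4}\right) = \left(-197\right) \left(- \frac{189}{4}\right) = \frac{37233}{4}$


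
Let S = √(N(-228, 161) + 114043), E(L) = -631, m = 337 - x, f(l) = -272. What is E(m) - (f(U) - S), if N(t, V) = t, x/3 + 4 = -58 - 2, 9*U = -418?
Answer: -359 + √113815 ≈ -21.635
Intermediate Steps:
U = -418/9 (U = (⅑)*(-418) = -418/9 ≈ -46.444)
x = -192 (x = -12 + 3*(-58 - 2) = -12 + 3*(-60) = -12 - 180 = -192)
m = 529 (m = 337 - 1*(-192) = 337 + 192 = 529)
S = √113815 (S = √(-228 + 114043) = √113815 ≈ 337.36)
E(m) - (f(U) - S) = -631 - (-272 - √113815) = -631 + (272 + √113815) = -359 + √113815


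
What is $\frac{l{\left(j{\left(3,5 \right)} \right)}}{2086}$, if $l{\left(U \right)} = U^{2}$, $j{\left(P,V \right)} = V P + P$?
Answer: $\frac{162}{1043} \approx 0.15532$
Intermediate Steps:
$j{\left(P,V \right)} = P + P V$ ($j{\left(P,V \right)} = P V + P = P + P V$)
$\frac{l{\left(j{\left(3,5 \right)} \right)}}{2086} = \frac{\left(3 \left(1 + 5\right)\right)^{2}}{2086} = \left(3 \cdot 6\right)^{2} \cdot \frac{1}{2086} = 18^{2} \cdot \frac{1}{2086} = 324 \cdot \frac{1}{2086} = \frac{162}{1043}$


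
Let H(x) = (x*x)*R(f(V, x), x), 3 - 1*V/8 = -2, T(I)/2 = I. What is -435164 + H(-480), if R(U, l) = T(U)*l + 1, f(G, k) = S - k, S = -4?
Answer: -105283788764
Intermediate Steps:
T(I) = 2*I
V = 40 (V = 24 - 8*(-2) = 24 + 16 = 40)
f(G, k) = -4 - k
R(U, l) = 1 + 2*U*l (R(U, l) = (2*U)*l + 1 = 2*U*l + 1 = 1 + 2*U*l)
H(x) = x²*(1 + 2*x*(-4 - x)) (H(x) = (x*x)*(1 + 2*(-4 - x)*x) = x²*(1 + 2*x*(-4 - x)))
-435164 + H(-480) = -435164 + (-480)²*(1 - 2*(-480)*(4 - 480)) = -435164 + 230400*(1 - 2*(-480)*(-476)) = -435164 + 230400*(1 - 456960) = -435164 + 230400*(-456959) = -435164 - 105283353600 = -105283788764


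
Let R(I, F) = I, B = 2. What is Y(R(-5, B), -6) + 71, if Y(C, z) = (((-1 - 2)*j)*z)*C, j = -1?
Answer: 161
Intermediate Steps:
Y(C, z) = 3*C*z (Y(C, z) = (((-1 - 2)*(-1))*z)*C = ((-3*(-1))*z)*C = (3*z)*C = 3*C*z)
Y(R(-5, B), -6) + 71 = 3*(-5)*(-6) + 71 = 90 + 71 = 161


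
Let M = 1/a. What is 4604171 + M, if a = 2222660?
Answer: 10233506714861/2222660 ≈ 4.6042e+6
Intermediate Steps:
M = 1/2222660 ≈ 4.4991e-7
4604171 + M = 4604171 + 1/2222660 = 10233506714861/2222660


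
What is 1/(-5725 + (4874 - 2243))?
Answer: -1/3094 ≈ -0.00032321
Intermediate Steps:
1/(-5725 + (4874 - 2243)) = 1/(-5725 + 2631) = 1/(-3094) = -1/3094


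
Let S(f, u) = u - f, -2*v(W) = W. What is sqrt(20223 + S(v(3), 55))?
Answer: sqrt(81118)/2 ≈ 142.41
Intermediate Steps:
v(W) = -W/2
sqrt(20223 + S(v(3), 55)) = sqrt(20223 + (55 - (-1)*3/2)) = sqrt(20223 + (55 - 1*(-3/2))) = sqrt(20223 + (55 + 3/2)) = sqrt(20223 + 113/2) = sqrt(40559/2) = sqrt(81118)/2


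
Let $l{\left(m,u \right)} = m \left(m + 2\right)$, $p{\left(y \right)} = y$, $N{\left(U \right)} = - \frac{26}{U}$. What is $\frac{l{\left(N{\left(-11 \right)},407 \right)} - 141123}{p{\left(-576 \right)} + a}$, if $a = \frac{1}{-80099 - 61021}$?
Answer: $\frac{2409572491200}{9835499641} \approx 244.99$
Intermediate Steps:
$l{\left(m,u \right)} = m \left(2 + m\right)$
$a = - \frac{1}{141120}$ ($a = \frac{1}{-141120} = - \frac{1}{141120} \approx -7.0862 \cdot 10^{-6}$)
$\frac{l{\left(N{\left(-11 \right)},407 \right)} - 141123}{p{\left(-576 \right)} + a} = \frac{- \frac{26}{-11} \left(2 - \frac{26}{-11}\right) - 141123}{-576 - \frac{1}{141120}} = \frac{\left(-26\right) \left(- \frac{1}{11}\right) \left(2 - - \frac{26}{11}\right) - 141123}{- \frac{81285121}{141120}} = \left(\frac{26 \left(2 + \frac{26}{11}\right)}{11} - 141123\right) \left(- \frac{141120}{81285121}\right) = \left(\frac{26}{11} \cdot \frac{48}{11} - 141123\right) \left(- \frac{141120}{81285121}\right) = \left(\frac{1248}{121} - 141123\right) \left(- \frac{141120}{81285121}\right) = \left(- \frac{17074635}{121}\right) \left(- \frac{141120}{81285121}\right) = \frac{2409572491200}{9835499641}$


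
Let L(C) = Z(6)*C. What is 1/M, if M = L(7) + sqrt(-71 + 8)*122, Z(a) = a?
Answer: 1/22368 - 61*I*sqrt(7)/156576 ≈ 4.4707e-5 - 0.0010308*I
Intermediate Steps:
L(C) = 6*C
M = 42 + 366*I*sqrt(7) (M = 6*7 + sqrt(-71 + 8)*122 = 42 + sqrt(-63)*122 = 42 + (3*I*sqrt(7))*122 = 42 + 366*I*sqrt(7) ≈ 42.0 + 968.34*I)
1/M = 1/(42 + 366*I*sqrt(7))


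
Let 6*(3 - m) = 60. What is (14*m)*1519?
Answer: -148862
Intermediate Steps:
m = -7 (m = 3 - ⅙*60 = 3 - 10 = -7)
(14*m)*1519 = (14*(-7))*1519 = -98*1519 = -148862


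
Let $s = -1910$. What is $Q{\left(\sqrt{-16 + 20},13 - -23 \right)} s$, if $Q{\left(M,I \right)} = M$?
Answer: $-3820$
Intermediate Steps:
$Q{\left(\sqrt{-16 + 20},13 - -23 \right)} s = \sqrt{-16 + 20} \left(-1910\right) = \sqrt{4} \left(-1910\right) = 2 \left(-1910\right) = -3820$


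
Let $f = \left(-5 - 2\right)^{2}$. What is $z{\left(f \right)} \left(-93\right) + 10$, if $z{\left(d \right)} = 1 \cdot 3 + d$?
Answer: $-4826$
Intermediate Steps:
$f = 49$ ($f = \left(-7\right)^{2} = 49$)
$z{\left(d \right)} = 3 + d$
$z{\left(f \right)} \left(-93\right) + 10 = \left(3 + 49\right) \left(-93\right) + 10 = 52 \left(-93\right) + 10 = -4836 + 10 = -4826$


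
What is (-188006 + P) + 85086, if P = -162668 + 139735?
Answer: -125853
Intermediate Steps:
P = -22933
(-188006 + P) + 85086 = (-188006 - 22933) + 85086 = -210939 + 85086 = -125853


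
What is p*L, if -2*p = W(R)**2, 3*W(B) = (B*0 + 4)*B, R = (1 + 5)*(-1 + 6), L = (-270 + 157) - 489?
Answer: 481600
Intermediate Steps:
L = -602 (L = -113 - 489 = -602)
R = 30 (R = 6*5 = 30)
W(B) = 4*B/3 (W(B) = ((B*0 + 4)*B)/3 = ((0 + 4)*B)/3 = (4*B)/3 = 4*B/3)
p = -800 (p = -((4/3)*30)**2/2 = -1/2*40**2 = -1/2*1600 = -800)
p*L = -800*(-602) = 481600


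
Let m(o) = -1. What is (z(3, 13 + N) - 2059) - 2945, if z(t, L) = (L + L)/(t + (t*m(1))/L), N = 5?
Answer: -84852/17 ≈ -4991.3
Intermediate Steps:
z(t, L) = 2*L/(t - t/L) (z(t, L) = (L + L)/(t + (t*(-1))/L) = (2*L)/(t + (-t)/L) = (2*L)/(t - t/L) = 2*L/(t - t/L))
(z(3, 13 + N) - 2059) - 2945 = (2*(13 + 5)²/(3*(-1 + (13 + 5))) - 2059) - 2945 = (2*18²*(⅓)/(-1 + 18) - 2059) - 2945 = (2*324*(⅓)/17 - 2059) - 2945 = (2*324*(⅓)*(1/17) - 2059) - 2945 = (216/17 - 2059) - 2945 = -34787/17 - 2945 = -84852/17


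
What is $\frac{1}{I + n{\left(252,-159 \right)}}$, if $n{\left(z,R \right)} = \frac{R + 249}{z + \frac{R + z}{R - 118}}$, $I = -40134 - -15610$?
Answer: $- \frac{23237}{569855878} \approx -4.0777 \cdot 10^{-5}$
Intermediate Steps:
$I = -24524$ ($I = -40134 + 15610 = -24524$)
$n{\left(z,R \right)} = \frac{249 + R}{z + \frac{R + z}{-118 + R}}$
$\frac{1}{I + n{\left(252,-159 \right)}} = \frac{1}{-24524 + \frac{-29382 + \left(-159\right)^{2} + 131 \left(-159\right)}{-159 - 29484 - 40068}} = \frac{1}{-24524 + \frac{-29382 + 25281 - 20829}{-159 - 29484 - 40068}} = \frac{1}{-24524 + \frac{1}{-69711} \left(-24930\right)} = \frac{1}{-24524 - - \frac{8310}{23237}} = \frac{1}{-24524 + \frac{8310}{23237}} = \frac{1}{- \frac{569855878}{23237}} = - \frac{23237}{569855878}$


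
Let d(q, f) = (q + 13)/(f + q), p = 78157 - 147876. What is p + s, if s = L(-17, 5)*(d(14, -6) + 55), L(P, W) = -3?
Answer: -559153/8 ≈ -69894.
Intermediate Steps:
p = -69719
d(q, f) = (13 + q)/(f + q)
s = -1401/8 (s = -3*((13 + 14)/(-6 + 14) + 55) = -3*(27/8 + 55) = -3*467/8 = -1401/8 ≈ -175.13)
p + s = -69719 - 1401/8 = -559153/8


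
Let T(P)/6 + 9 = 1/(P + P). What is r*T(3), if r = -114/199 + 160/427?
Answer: 892414/84973 ≈ 10.502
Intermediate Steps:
r = -16838/84973 (r = -114*1/199 + 160*(1/427) = -114/199 + 160/427 = -16838/84973 ≈ -0.19816)
T(P) = -54 + 3/P (T(P) = -54 + 6/(P + P) = -54 + 6/((2*P)) = -54 + 6*(1/(2*P)) = -54 + 3/P)
r*T(3) = -16838*(-54 + 3/3)/84973 = -16838*(-54 + 3*(1/3))/84973 = -16838*(-54 + 1)/84973 = -16838/84973*(-53) = 892414/84973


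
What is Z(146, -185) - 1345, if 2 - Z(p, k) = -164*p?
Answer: 22601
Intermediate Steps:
Z(p, k) = 2 + 164*p (Z(p, k) = 2 - (-164)*p = 2 + 164*p)
Z(146, -185) - 1345 = (2 + 164*146) - 1345 = (2 + 23944) - 1345 = 23946 - 1345 = 22601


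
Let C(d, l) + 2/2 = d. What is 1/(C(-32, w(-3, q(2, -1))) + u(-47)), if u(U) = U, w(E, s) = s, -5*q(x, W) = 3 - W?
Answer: -1/80 ≈ -0.012500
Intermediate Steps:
q(x, W) = -3/5 + W/5 (q(x, W) = -(3 - W)/5 = -3/5 + W/5)
C(d, l) = -1 + d
1/(C(-32, w(-3, q(2, -1))) + u(-47)) = 1/((-1 - 32) - 47) = 1/(-33 - 47) = 1/(-80) = -1/80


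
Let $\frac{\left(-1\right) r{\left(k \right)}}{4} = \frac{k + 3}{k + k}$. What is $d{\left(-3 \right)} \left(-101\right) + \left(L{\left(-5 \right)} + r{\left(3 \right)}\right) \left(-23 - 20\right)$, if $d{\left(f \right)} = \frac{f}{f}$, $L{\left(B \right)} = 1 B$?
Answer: $286$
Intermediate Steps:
$L{\left(B \right)} = B$
$d{\left(f \right)} = 1$
$r{\left(k \right)} = - \frac{2 \left(3 + k\right)}{k}$ ($r{\left(k \right)} = - 4 \frac{k + 3}{k + k} = - 4 \frac{3 + k}{2 k} = - \frac{2 \left(3 + k\right)}{k}$)
$d{\left(-3 \right)} \left(-101\right) + \left(L{\left(-5 \right)} + r{\left(3 \right)}\right) \left(-23 - 20\right) = 1 \left(-101\right) + \left(-5 - \left(2 + \frac{6}{3}\right)\right) \left(-23 - 20\right) = -101 + \left(-5 - 4\right) \left(-43\right) = -101 - -387 = -101 + 387 = 286$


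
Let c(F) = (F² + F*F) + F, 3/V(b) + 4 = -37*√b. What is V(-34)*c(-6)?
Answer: -396/23281 + 3663*I*√34/23281 ≈ -0.01701 + 0.91743*I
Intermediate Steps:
V(b) = 3/(-4 - 37*√b)
c(F) = F + 2*F² (c(F) = (F² + F²) + F = 2*F² + F = F + 2*F²)
V(-34)*c(-6) = (-3/(4 + 37*√(-34)))*(-6*(1 + 2*(-6))) = (-3/(4 + 37*(I*√34)))*(-6*(1 - 12)) = (-3/(4 + 37*I*√34))*(-6*(-11)) = -3/(4 + 37*I*√34)*66 = -198/(4 + 37*I*√34)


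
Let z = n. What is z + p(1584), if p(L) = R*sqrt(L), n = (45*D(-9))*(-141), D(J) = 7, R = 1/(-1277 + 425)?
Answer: -44415 - sqrt(11)/71 ≈ -44415.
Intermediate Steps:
R = -1/852 (R = 1/(-852) = -1/852 ≈ -0.0011737)
n = -44415 (n = (45*7)*(-141) = 315*(-141) = -44415)
p(L) = -sqrt(L)/852
z = -44415
z + p(1584) = -44415 - sqrt(11)/71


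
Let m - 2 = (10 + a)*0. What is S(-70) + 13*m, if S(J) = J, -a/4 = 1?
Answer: -44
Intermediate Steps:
a = -4 (a = -4*1 = -4)
m = 2 (m = 2 + (10 - 4)*0 = 2 + 6*0 = 2 + 0 = 2)
S(-70) + 13*m = -70 + 13*2 = -70 + 26 = -44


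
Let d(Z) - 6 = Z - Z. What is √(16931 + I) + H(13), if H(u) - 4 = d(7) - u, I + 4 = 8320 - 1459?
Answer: -3 + 2*√5947 ≈ 151.23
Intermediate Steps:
d(Z) = 6 (d(Z) = 6 + (Z - Z) = 6 + 0 = 6)
I = 6857 (I = -4 + (8320 - 1459) = -4 + 6861 = 6857)
H(u) = 10 - u (H(u) = 4 + (6 - u) = 10 - u)
√(16931 + I) + H(13) = √(16931 + 6857) + (10 - 1*13) = √23788 + (10 - 13) = 2*√5947 - 3 = -3 + 2*√5947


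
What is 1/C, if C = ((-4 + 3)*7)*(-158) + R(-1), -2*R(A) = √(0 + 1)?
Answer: 2/2211 ≈ 0.00090457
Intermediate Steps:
R(A) = -½ (R(A) = -√(0 + 1)/2 = -√1/2 = -½*1 = -½)
C = 2211/2 (C = ((-4 + 3)*7)*(-158) - ½ = -1*7*(-158) - ½ = -7*(-158) - ½ = 1106 - ½ = 2211/2 ≈ 1105.5)
1/C = 1/(2211/2) = 2/2211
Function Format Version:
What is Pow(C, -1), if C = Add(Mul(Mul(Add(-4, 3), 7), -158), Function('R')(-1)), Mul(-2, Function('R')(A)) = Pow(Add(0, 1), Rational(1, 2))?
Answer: Rational(2, 2211) ≈ 0.00090457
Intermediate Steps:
Function('R')(A) = Rational(-1, 2) (Function('R')(A) = Mul(Rational(-1, 2), Pow(Add(0, 1), Rational(1, 2))) = Mul(Rational(-1, 2), Pow(1, Rational(1, 2))) = Mul(Rational(-1, 2), 1) = Rational(-1, 2))
C = Rational(2211, 2) (C = Add(Mul(Mul(Add(-4, 3), 7), -158), Rational(-1, 2)) = Add(Mul(Mul(-1, 7), -158), Rational(-1, 2)) = Add(Mul(-7, -158), Rational(-1, 2)) = Add(1106, Rational(-1, 2)) = Rational(2211, 2) ≈ 1105.5)
Pow(C, -1) = Pow(Rational(2211, 2), -1) = Rational(2, 2211)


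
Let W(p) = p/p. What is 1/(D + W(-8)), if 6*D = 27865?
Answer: 6/27871 ≈ 0.00021528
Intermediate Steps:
W(p) = 1
D = 27865/6 (D = (1/6)*27865 = 27865/6 ≈ 4644.2)
1/(D + W(-8)) = 1/(27865/6 + 1) = 1/(27871/6) = 6/27871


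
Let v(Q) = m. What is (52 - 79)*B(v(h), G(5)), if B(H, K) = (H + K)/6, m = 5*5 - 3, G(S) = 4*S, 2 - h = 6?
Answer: -189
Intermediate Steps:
h = -4 (h = 2 - 1*6 = 2 - 6 = -4)
m = 22 (m = 25 - 3 = 22)
v(Q) = 22
B(H, K) = H/6 + K/6 (B(H, K) = (H + K)*(1/6) = H/6 + K/6)
(52 - 79)*B(v(h), G(5)) = (52 - 79)*((1/6)*22 + (4*5)/6) = -27*(11/3 + (1/6)*20) = -27*(11/3 + 10/3) = -27*7 = -189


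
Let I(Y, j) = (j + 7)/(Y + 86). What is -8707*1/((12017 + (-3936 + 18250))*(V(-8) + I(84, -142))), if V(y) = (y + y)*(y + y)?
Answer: -296038/228474087 ≈ -0.0012957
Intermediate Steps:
I(Y, j) = (7 + j)/(86 + Y)
V(y) = 4*y² (V(y) = (2*y)*(2*y) = 4*y²)
-8707*1/((12017 + (-3936 + 18250))*(V(-8) + I(84, -142))) = -8707*1/((12017 + (-3936 + 18250))*(4*(-8)² + (7 - 142)/(86 + 84))) = -8707*1/((12017 + 14314)*(4*64 - 135/170)) = -8707*1/(26331*(256 + (1/170)*(-135))) = -8707*1/(26331*(256 - 27/34)) = -8707/(26331*(8677/34)) = -8707/228474087/34 = -8707*34/228474087 = -296038/228474087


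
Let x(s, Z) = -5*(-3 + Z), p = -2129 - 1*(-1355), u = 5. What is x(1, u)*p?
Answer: 7740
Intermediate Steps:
p = -774 (p = -2129 + 1355 = -774)
x(s, Z) = 15 - 5*Z
x(1, u)*p = (15 - 5*5)*(-774) = (15 - 25)*(-774) = -10*(-774) = 7740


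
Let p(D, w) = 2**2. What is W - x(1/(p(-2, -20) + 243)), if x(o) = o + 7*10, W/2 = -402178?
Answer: -198693223/247 ≈ -8.0443e+5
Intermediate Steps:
W = -804356 (W = 2*(-402178) = -804356)
p(D, w) = 4
x(o) = 70 + o (x(o) = o + 70 = 70 + o)
W - x(1/(p(-2, -20) + 243)) = -804356 - (70 + 1/(4 + 243)) = -804356 - (70 + 1/247) = -804356 - 1*17291/247 = -804356 - 17291/247 = -198693223/247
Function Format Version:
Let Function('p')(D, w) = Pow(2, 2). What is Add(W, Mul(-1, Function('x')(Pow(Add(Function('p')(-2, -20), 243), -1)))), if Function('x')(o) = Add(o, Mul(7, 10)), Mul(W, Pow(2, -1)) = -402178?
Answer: Rational(-198693223, 247) ≈ -8.0443e+5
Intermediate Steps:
W = -804356 (W = Mul(2, -402178) = -804356)
Function('p')(D, w) = 4
Function('x')(o) = Add(70, o) (Function('x')(o) = Add(o, 70) = Add(70, o))
Add(W, Mul(-1, Function('x')(Pow(Add(Function('p')(-2, -20), 243), -1)))) = Add(-804356, Mul(-1, Add(70, Pow(Add(4, 243), -1)))) = Add(-804356, Mul(-1, Add(70, Pow(247, -1)))) = Add(-804356, Mul(-1, Add(70, Rational(1, 247)))) = Add(-804356, Mul(-1, Rational(17291, 247))) = Add(-804356, Rational(-17291, 247)) = Rational(-198693223, 247)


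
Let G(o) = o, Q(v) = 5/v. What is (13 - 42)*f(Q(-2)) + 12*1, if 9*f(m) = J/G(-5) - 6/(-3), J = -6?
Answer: 76/45 ≈ 1.6889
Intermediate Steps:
f(m) = 16/45 (f(m) = (-6/(-5) - 6/(-3))/9 = (-6*(-⅕) - 6*(-⅓))/9 = (6/5 + 2)/9 = (⅑)*(16/5) = 16/45)
(13 - 42)*f(Q(-2)) + 12*1 = (13 - 42)*(16/45) + 12*1 = -29*16/45 + 12 = -464/45 + 12 = 76/45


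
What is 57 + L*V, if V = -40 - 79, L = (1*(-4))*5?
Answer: 2437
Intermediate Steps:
L = -20 (L = -4*5 = -20)
V = -119
57 + L*V = 57 - 20*(-119) = 57 + 2380 = 2437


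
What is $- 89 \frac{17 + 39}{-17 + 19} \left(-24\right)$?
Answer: $59808$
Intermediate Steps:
$- 89 \frac{17 + 39}{-17 + 19} \left(-24\right) = - 89 \cdot \frac{56}{2} \left(-24\right) = - 89 \cdot 56 \cdot \frac{1}{2} \left(-24\right) = \left(-89\right) 28 \left(-24\right) = \left(-2492\right) \left(-24\right) = 59808$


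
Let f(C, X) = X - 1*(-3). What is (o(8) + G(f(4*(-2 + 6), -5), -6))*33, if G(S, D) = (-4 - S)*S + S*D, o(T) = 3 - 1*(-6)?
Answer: 825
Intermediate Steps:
f(C, X) = 3 + X (f(C, X) = X + 3 = 3 + X)
o(T) = 9 (o(T) = 3 + 6 = 9)
G(S, D) = D*S + S*(-4 - S) (G(S, D) = S*(-4 - S) + D*S = D*S + S*(-4 - S))
(o(8) + G(f(4*(-2 + 6), -5), -6))*33 = (9 + (3 - 5)*(-4 - 6 - (3 - 5)))*33 = (9 - 2*(-4 - 6 - 1*(-2)))*33 = (9 - 2*(-4 - 6 + 2))*33 = (9 - 2*(-8))*33 = (9 + 16)*33 = 25*33 = 825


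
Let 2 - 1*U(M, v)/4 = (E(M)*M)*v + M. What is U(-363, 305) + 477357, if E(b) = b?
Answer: -160279363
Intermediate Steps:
U(M, v) = 8 - 4*M - 4*v*M² (U(M, v) = 8 - 4*((M*M)*v + M) = 8 - 4*(M²*v + M) = 8 - 4*(v*M² + M) = 8 - 4*(M + v*M²) = 8 + (-4*M - 4*v*M²) = 8 - 4*M - 4*v*M²)
U(-363, 305) + 477357 = (8 - 4*(-363) - 4*305*(-363)²) + 477357 = (8 + 1452 - 4*305*131769) + 477357 = (8 + 1452 - 160758180) + 477357 = -160756720 + 477357 = -160279363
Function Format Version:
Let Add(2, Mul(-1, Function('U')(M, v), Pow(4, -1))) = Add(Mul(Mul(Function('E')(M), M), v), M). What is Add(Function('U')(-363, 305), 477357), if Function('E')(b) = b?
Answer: -160279363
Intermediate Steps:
Function('U')(M, v) = Add(8, Mul(-4, M), Mul(-4, v, Pow(M, 2))) (Function('U')(M, v) = Add(8, Mul(-4, Add(Mul(Mul(M, M), v), M))) = Add(8, Mul(-4, Add(Mul(Pow(M, 2), v), M))) = Add(8, Mul(-4, Add(Mul(v, Pow(M, 2)), M))) = Add(8, Mul(-4, Add(M, Mul(v, Pow(M, 2))))) = Add(8, Add(Mul(-4, M), Mul(-4, v, Pow(M, 2)))) = Add(8, Mul(-4, M), Mul(-4, v, Pow(M, 2))))
Add(Function('U')(-363, 305), 477357) = Add(Add(8, Mul(-4, -363), Mul(-4, 305, Pow(-363, 2))), 477357) = Add(Add(8, 1452, Mul(-4, 305, 131769)), 477357) = Add(Add(8, 1452, -160758180), 477357) = Add(-160756720, 477357) = -160279363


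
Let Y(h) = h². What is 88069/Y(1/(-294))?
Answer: 7612332084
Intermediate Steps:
88069/Y(1/(-294)) = 88069/((1/(-294))²) = 88069/((-1/294)²) = 88069/(1/86436) = 88069*86436 = 7612332084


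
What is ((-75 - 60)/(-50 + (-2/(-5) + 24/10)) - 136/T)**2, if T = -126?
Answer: 3430796329/221057424 ≈ 15.520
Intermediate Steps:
((-75 - 60)/(-50 + (-2/(-5) + 24/10)) - 136/T)**2 = ((-75 - 60)/(-50 + (-2/(-5) + 24/10)) - 136/(-126))**2 = (-135/(-50 + (-2*(-1/5) + 24*(1/10))) - 136*(-1/126))**2 = (-135/(-50 + (2/5 + 12/5)) + 68/63)**2 = (-135/(-50 + 14/5) + 68/63)**2 = (-135/(-236/5) + 68/63)**2 = (-135*(-5/236) + 68/63)**2 = (675/236 + 68/63)**2 = (58573/14868)**2 = 3430796329/221057424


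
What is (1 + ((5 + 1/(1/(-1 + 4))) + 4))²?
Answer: 169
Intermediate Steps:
(1 + ((5 + 1/(1/(-1 + 4))) + 4))² = (1 + ((5 + 1/(1/3)) + 4))² = (1 + ((5 + 1/(⅓)) + 4))² = (1 + ((5 + 3) + 4))² = (1 + (8 + 4))² = (1 + 12)² = 13² = 169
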